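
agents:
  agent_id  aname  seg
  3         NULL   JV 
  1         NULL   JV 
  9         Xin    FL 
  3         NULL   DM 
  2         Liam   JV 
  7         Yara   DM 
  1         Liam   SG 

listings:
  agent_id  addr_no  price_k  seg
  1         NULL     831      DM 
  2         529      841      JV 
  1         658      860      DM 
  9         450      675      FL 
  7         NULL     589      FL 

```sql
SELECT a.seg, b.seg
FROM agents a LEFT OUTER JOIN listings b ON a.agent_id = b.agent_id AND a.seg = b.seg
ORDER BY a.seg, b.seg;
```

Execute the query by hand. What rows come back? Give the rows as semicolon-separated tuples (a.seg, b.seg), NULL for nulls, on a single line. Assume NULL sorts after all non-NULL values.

(DM, NULL); (DM, NULL); (FL, FL); (JV, JV); (JV, NULL); (JV, NULL); (SG, NULL)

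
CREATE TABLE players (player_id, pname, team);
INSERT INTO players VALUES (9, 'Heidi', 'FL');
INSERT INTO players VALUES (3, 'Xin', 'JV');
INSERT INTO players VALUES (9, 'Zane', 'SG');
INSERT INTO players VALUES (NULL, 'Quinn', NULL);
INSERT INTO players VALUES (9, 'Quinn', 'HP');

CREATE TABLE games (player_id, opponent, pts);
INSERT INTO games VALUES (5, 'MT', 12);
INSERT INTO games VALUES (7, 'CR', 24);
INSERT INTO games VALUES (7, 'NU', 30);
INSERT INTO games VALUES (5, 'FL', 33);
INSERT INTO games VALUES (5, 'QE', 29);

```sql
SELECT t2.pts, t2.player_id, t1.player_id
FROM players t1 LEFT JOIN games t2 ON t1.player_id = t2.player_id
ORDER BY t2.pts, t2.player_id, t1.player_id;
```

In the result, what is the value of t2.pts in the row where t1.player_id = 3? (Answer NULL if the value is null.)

LEFT JOIN keeps every row from `players`; unmatched rows get NULL for `games`'s columns.
Matching on t1.player_id = t2.player_id. A NULL in a compared column never satisfies the condition.
- t1 (player_id=9) has no partner → padded with NULL.
- t1 (player_id=3) has no partner → padded with NULL.
- t1 (player_id=9) has no partner → padded with NULL.
- t1 (player_id=NULL) has no partner → padded with NULL.
- t1 (player_id=9) has no partner → padded with NULL.

NULL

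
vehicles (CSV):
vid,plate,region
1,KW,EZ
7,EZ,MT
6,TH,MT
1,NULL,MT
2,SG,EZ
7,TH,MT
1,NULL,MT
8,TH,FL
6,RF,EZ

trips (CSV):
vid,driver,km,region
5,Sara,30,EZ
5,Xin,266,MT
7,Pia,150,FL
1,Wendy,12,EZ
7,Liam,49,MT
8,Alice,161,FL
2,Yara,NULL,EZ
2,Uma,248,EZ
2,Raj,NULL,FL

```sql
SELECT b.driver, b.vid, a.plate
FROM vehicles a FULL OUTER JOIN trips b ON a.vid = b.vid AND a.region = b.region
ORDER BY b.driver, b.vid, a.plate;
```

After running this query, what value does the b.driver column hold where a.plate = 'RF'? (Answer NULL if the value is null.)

NULL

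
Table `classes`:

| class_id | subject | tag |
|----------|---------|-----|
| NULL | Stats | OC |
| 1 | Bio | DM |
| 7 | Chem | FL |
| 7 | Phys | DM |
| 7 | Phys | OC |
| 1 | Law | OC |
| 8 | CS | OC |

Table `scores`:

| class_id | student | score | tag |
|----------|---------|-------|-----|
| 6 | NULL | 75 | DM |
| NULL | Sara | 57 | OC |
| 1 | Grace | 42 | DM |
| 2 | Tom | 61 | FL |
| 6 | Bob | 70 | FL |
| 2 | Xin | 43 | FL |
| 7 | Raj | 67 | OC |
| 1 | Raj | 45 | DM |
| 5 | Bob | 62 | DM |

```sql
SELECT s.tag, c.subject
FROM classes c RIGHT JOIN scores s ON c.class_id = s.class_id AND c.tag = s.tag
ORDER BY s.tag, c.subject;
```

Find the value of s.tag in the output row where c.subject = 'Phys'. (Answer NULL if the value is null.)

RIGHT JOIN keeps every row from `scores`; unmatched rows get NULL for `classes`'s columns.
Matching on c.class_id = s.class_id AND c.tag = s.tag. A NULL in a compared column never satisfies the condition.
- c row (class_id=NULL, tag=OC): no match.
- c row (class_id=1, tag=DM): matches 2 s row(s) → 2 output row(s).
- c row (class_id=7, tag=FL): no match.
- c row (class_id=7, tag=DM): no match.
- c row (class_id=7, tag=OC): matches 1 s row(s) → 1 output row(s).
- c row (class_id=1, tag=OC): no match.
- c row (class_id=8, tag=OC): no match.
- 6 row(s) from s found no c partner → padded with NULL.

OC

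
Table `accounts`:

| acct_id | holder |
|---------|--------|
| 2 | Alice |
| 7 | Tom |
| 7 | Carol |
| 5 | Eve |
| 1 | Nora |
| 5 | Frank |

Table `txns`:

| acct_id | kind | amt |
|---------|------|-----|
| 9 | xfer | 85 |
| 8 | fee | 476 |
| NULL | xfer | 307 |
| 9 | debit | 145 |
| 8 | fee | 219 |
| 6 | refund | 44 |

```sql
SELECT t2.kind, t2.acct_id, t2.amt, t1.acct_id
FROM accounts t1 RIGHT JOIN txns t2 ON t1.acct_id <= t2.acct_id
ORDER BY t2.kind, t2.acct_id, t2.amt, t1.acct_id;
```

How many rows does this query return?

29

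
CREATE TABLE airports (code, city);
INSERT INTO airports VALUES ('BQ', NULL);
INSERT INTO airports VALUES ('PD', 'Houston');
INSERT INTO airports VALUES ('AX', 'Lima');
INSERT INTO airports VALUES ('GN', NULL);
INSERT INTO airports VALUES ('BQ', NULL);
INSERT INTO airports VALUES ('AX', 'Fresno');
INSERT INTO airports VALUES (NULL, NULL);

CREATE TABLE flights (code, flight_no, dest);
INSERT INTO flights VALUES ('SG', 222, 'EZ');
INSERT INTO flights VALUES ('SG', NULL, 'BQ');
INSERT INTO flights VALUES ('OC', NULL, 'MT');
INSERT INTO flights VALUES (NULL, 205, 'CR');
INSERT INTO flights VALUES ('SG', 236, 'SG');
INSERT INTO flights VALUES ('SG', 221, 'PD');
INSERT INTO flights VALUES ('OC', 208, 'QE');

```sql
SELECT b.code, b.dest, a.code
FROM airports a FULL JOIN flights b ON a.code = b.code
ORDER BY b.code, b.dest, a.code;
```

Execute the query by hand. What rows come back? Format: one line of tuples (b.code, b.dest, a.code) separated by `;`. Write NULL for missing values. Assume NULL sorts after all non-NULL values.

(OC, MT, NULL); (OC, QE, NULL); (SG, BQ, NULL); (SG, EZ, NULL); (SG, PD, NULL); (SG, SG, NULL); (NULL, CR, NULL); (NULL, NULL, AX); (NULL, NULL, AX); (NULL, NULL, BQ); (NULL, NULL, BQ); (NULL, NULL, GN); (NULL, NULL, PD); (NULL, NULL, NULL)

FULL OUTER JOIN keeps every row from both sides; unmatched rows get NULL for the other side's columns.
Matching on a.code = b.code. A NULL in a compared column never satisfies the condition.
Matched pairs: 0; unmatched a rows kept: 7; unmatched b rows kept: 7.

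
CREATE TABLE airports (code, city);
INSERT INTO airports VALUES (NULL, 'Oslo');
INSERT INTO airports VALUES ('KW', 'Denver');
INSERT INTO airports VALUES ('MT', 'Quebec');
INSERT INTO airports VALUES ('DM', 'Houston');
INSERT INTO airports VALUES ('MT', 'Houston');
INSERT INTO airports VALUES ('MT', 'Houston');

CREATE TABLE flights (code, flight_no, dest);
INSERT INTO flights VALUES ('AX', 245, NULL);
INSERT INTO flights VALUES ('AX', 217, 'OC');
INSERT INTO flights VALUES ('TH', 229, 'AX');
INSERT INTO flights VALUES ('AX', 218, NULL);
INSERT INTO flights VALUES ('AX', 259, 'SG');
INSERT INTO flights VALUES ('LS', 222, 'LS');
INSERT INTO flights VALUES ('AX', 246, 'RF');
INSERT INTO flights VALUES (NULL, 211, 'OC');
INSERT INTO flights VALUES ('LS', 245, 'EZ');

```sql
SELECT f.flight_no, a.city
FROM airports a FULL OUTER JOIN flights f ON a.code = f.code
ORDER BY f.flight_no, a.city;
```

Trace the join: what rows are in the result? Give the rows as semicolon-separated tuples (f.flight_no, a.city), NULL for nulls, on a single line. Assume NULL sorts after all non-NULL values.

(211, NULL); (217, NULL); (218, NULL); (222, NULL); (229, NULL); (245, NULL); (245, NULL); (246, NULL); (259, NULL); (NULL, Denver); (NULL, Houston); (NULL, Houston); (NULL, Houston); (NULL, Oslo); (NULL, Quebec)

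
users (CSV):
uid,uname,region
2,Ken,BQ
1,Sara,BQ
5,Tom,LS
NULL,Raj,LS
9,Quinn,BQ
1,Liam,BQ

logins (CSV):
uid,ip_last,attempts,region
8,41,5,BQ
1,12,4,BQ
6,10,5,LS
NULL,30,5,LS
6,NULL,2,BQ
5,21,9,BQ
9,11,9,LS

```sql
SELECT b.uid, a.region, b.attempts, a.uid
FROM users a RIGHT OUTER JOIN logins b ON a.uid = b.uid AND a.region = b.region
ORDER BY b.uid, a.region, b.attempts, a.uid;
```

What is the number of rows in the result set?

RIGHT JOIN keeps every row from `logins`; unmatched rows get NULL for `users`'s columns.
Matching on a.uid = b.uid AND a.region = b.region. A NULL in a compared column never satisfies the condition.
Matched pairs: 2; unmatched b rows kept: 6.
Total: 2 matched + 6 padded = 8 rows.

8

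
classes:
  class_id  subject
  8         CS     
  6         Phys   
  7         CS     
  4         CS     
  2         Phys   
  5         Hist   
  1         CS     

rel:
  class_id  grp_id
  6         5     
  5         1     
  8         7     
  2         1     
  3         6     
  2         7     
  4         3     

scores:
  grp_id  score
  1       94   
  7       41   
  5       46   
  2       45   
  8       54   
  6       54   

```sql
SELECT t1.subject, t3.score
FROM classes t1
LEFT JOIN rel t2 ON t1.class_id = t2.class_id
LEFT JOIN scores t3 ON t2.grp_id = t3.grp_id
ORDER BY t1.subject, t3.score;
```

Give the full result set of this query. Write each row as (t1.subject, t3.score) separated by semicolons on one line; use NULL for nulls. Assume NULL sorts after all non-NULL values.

(CS, 41); (CS, NULL); (CS, NULL); (CS, NULL); (Hist, 94); (Phys, 41); (Phys, 46); (Phys, 94)

Joins associate left-to-right: classes LEFT JOIN rel on class_id gives 8 intermediate row(s).
Then LEFT JOIN `scores t3` on grp_id: each of those 8 rows is kept; rows whose t2.grp_id has no match in t3 get NULL for t3's columns.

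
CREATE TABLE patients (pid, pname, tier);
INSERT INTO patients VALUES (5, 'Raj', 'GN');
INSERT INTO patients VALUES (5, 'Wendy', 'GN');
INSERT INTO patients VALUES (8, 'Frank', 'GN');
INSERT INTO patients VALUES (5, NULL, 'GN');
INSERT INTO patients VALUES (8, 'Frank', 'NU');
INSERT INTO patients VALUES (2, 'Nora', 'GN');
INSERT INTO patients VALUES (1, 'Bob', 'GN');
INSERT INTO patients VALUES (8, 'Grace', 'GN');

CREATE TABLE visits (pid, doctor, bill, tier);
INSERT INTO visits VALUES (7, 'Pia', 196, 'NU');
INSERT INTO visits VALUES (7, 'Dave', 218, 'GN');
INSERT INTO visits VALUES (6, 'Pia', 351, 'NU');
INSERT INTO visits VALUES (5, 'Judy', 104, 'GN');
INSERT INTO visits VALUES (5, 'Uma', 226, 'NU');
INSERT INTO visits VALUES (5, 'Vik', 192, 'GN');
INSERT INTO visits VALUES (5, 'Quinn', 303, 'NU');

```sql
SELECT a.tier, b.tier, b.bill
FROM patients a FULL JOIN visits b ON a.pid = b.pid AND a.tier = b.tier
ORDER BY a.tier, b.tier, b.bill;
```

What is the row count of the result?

16

FULL OUTER JOIN keeps every row from both sides; unmatched rows get NULL for the other side's columns.
Matching on a.pid = b.pid AND a.tier = b.tier.
Matched pairs: 6; unmatched a rows kept: 5; unmatched b rows kept: 5.
Total: 6 matched + 10 padded = 16 rows.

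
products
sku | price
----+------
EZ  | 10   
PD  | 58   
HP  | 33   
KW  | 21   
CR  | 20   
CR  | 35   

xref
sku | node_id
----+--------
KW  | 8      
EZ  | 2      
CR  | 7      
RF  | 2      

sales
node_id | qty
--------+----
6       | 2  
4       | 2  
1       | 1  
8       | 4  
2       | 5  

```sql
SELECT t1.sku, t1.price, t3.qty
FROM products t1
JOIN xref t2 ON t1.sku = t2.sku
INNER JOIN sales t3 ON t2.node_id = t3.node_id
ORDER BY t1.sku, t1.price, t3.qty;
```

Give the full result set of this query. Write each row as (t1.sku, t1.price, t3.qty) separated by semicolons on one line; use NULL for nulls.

(EZ, 10, 5); (KW, 21, 4)

Joins associate left-to-right: products INNER JOIN xref on sku gives 4 intermediate row(s).
Then INNER JOIN `sales t3` on node_id: keep only rows whose t2.node_id appears in t3.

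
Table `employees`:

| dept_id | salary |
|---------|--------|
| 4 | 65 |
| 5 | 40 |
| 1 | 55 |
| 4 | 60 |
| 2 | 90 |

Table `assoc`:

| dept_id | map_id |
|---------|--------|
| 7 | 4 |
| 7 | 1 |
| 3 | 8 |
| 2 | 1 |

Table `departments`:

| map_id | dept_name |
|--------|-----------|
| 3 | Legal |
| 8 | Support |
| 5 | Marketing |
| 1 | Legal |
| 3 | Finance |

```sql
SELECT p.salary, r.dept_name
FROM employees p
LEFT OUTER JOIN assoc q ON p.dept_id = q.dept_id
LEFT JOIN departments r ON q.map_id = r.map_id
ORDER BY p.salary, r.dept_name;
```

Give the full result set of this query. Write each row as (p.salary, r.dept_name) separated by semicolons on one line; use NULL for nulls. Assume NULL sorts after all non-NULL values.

(40, NULL); (55, NULL); (60, NULL); (65, NULL); (90, Legal)

Joins associate left-to-right: employees LEFT JOIN assoc on dept_id gives 5 intermediate row(s).
Then LEFT JOIN `departments r` on map_id: each of those 5 rows is kept; rows whose q.map_id has no match in r get NULL for r's columns.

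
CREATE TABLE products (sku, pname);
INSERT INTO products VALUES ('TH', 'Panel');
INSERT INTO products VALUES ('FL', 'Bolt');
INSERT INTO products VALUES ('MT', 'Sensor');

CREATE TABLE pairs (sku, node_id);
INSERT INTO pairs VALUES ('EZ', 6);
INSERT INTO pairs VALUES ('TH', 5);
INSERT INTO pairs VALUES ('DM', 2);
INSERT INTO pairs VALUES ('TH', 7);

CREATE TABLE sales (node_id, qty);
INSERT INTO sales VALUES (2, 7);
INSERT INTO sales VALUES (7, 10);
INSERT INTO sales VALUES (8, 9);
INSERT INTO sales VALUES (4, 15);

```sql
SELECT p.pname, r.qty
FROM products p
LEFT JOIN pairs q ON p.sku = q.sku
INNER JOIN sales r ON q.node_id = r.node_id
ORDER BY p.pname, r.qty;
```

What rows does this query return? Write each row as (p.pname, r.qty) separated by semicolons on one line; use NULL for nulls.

(Panel, 10)

Step 1 — p LEFT JOIN q on sku → 4 row(s).
Then INNER JOIN `sales r` on node_id: keep only rows whose q.node_id appears in r.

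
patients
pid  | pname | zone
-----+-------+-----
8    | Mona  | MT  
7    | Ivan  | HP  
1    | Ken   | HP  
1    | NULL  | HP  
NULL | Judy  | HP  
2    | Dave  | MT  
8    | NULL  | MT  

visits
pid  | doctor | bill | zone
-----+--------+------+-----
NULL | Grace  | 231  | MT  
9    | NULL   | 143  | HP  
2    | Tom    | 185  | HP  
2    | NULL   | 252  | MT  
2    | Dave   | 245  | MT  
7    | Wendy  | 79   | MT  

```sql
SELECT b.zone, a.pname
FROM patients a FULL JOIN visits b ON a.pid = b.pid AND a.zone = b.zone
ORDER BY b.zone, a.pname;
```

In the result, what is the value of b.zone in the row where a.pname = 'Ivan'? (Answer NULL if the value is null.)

NULL

FULL OUTER JOIN keeps every row from both sides; unmatched rows get NULL for the other side's columns.
Matching on a.pid = b.pid AND a.zone = b.zone. A NULL in a compared column never satisfies the condition.
Matched pairs: 2; unmatched a rows kept: 6; unmatched b rows kept: 4.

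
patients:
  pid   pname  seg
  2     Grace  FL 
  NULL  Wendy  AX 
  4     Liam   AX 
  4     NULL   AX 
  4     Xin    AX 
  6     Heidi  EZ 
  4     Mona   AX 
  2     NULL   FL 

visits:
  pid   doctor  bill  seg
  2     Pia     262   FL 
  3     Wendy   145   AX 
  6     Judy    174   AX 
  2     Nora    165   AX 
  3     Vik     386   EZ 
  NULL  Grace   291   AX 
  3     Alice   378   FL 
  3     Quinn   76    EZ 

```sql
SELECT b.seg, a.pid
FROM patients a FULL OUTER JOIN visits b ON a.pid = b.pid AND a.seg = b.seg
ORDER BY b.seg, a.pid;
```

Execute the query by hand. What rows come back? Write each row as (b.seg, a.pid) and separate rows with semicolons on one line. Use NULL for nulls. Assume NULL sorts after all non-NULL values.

FULL OUTER JOIN keeps every row from both sides; unmatched rows get NULL for the other side's columns.
Matching on a.pid = b.pid AND a.seg = b.seg. A NULL in a compared column never satisfies the condition.
Matched pairs: 2; unmatched a rows kept: 6; unmatched b rows kept: 7.

(AX, NULL); (AX, NULL); (AX, NULL); (AX, NULL); (EZ, NULL); (EZ, NULL); (FL, 2); (FL, 2); (FL, NULL); (NULL, 4); (NULL, 4); (NULL, 4); (NULL, 4); (NULL, 6); (NULL, NULL)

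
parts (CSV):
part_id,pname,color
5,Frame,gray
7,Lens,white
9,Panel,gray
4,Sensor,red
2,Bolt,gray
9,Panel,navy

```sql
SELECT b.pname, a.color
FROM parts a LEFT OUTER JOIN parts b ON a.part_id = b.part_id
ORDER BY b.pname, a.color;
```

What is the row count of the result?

8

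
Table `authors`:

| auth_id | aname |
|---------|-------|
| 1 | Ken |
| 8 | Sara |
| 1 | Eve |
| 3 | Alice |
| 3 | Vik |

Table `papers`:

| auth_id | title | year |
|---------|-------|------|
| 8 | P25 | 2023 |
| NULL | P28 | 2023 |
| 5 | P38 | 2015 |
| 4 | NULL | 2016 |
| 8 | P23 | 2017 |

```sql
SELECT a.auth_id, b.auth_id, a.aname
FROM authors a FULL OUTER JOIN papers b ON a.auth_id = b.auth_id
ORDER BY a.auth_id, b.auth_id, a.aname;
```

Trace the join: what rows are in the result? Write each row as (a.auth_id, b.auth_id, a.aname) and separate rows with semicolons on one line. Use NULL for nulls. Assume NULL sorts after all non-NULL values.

(1, NULL, Eve); (1, NULL, Ken); (3, NULL, Alice); (3, NULL, Vik); (8, 8, Sara); (8, 8, Sara); (NULL, 4, NULL); (NULL, 5, NULL); (NULL, NULL, NULL)

FULL OUTER JOIN keeps every row from both sides; unmatched rows get NULL for the other side's columns.
Matching on a.auth_id = b.auth_id. A NULL in a compared column never satisfies the condition.
Matched pairs: 2; unmatched a rows kept: 4; unmatched b rows kept: 3.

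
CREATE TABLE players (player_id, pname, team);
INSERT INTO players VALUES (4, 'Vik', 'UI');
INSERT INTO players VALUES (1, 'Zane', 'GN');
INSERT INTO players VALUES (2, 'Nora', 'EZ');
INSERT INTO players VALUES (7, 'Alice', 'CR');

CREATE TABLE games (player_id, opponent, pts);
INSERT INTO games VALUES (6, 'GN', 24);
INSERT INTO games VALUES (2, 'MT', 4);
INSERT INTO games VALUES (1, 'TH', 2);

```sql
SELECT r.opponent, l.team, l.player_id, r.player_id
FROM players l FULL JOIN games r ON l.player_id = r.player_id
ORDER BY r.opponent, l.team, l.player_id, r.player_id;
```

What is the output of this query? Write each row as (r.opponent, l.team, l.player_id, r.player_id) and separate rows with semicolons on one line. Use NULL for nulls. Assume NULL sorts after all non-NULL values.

(GN, NULL, NULL, 6); (MT, EZ, 2, 2); (TH, GN, 1, 1); (NULL, CR, 7, NULL); (NULL, UI, 4, NULL)

FULL OUTER JOIN keeps every row from both sides; unmatched rows get NULL for the other side's columns.
Matching on l.player_id = r.player_id.
Matched pairs: 2; unmatched l rows kept: 2; unmatched r rows kept: 1.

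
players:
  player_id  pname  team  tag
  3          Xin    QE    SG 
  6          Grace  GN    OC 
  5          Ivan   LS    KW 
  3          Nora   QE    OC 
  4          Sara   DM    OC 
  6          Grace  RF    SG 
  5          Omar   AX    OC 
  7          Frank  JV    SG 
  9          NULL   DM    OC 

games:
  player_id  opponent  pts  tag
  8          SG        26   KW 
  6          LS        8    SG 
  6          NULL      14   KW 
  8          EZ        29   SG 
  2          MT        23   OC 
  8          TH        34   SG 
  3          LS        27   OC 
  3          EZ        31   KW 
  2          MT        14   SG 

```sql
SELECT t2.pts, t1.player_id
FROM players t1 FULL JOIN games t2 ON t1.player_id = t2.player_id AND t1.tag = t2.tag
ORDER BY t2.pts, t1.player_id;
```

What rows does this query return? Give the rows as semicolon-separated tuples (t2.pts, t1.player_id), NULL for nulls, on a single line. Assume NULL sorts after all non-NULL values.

FULL OUTER JOIN keeps every row from both sides; unmatched rows get NULL for the other side's columns.
Matching on t1.player_id = t2.player_id AND t1.tag = t2.tag.
Matched pairs: 2; unmatched t1 rows kept: 7; unmatched t2 rows kept: 7.

(8, 6); (14, NULL); (14, NULL); (23, NULL); (26, NULL); (27, 3); (29, NULL); (31, NULL); (34, NULL); (NULL, 3); (NULL, 4); (NULL, 5); (NULL, 5); (NULL, 6); (NULL, 7); (NULL, 9)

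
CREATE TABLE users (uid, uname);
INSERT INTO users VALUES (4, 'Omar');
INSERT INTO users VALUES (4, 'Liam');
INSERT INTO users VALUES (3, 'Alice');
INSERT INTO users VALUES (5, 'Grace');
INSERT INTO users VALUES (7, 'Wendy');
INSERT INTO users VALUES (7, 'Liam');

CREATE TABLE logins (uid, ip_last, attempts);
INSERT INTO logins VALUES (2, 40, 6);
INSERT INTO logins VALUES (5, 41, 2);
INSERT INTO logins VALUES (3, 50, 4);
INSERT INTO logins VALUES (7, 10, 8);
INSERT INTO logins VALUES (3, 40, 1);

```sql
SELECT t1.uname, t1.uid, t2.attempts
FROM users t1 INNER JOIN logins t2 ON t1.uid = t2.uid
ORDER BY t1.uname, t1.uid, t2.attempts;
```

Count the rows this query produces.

5

INNER JOIN keeps only pairs where the ON condition holds.
Matching on t1.uid = t2.uid.
- t1[0] uid=4 → no match; dropped.
- t1[1] uid=4 → no match; dropped.
- t1[2] uid=3 → 2 match(es) in t2 → 2 row(s).
- t1[3] uid=5 → 1 match(es) in t2 → 1 row(s).
- t1[4] uid=7 → 1 match(es) in t2 → 1 row(s).
- t1[5] uid=7 → 1 match(es) in t2 → 1 row(s).
Total: 5 rows.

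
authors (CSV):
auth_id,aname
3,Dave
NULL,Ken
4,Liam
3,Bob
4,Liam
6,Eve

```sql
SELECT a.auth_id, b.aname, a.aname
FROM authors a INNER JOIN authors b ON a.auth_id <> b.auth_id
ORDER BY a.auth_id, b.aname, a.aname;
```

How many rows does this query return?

16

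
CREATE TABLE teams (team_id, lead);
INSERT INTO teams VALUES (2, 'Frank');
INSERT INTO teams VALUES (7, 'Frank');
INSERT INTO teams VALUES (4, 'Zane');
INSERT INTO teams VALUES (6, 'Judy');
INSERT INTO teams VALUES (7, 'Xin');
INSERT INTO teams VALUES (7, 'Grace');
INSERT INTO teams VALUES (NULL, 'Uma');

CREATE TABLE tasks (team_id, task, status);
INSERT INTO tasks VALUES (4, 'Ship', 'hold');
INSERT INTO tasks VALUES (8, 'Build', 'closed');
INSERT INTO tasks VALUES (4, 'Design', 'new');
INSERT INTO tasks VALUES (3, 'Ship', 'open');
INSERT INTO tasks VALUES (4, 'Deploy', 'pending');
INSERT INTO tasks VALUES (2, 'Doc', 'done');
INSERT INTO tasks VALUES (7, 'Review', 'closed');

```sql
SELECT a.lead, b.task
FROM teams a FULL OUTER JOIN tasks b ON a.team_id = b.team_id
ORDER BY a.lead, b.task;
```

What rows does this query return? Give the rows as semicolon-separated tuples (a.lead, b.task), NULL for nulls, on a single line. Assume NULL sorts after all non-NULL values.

(Frank, Doc); (Frank, Review); (Grace, Review); (Judy, NULL); (Uma, NULL); (Xin, Review); (Zane, Deploy); (Zane, Design); (Zane, Ship); (NULL, Build); (NULL, Ship)

FULL OUTER JOIN keeps every row from both sides; unmatched rows get NULL for the other side's columns.
Matching on a.team_id = b.team_id. A NULL in a compared column never satisfies the condition.
Matched pairs: 7; unmatched a rows kept: 2; unmatched b rows kept: 2.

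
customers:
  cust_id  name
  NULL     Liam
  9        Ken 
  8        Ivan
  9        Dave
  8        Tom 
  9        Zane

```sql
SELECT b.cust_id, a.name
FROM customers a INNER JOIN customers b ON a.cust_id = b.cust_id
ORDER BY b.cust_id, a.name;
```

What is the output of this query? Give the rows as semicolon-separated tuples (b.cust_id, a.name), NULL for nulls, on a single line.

INNER JOIN keeps only pairs where the ON condition holds.
Matching on a.cust_id = b.cust_id. A NULL in a compared column never satisfies the condition.
- a[0] cust_id=NULL → no match; dropped.
- a[1] cust_id=9 → 3 match(es) in b → 3 row(s).
- a[2] cust_id=8 → 2 match(es) in b → 2 row(s).
- a[3] cust_id=9 → 3 match(es) in b → 3 row(s).
- a[4] cust_id=8 → 2 match(es) in b → 2 row(s).
- a[5] cust_id=9 → 3 match(es) in b → 3 row(s).

(8, Ivan); (8, Ivan); (8, Tom); (8, Tom); (9, Dave); (9, Dave); (9, Dave); (9, Ken); (9, Ken); (9, Ken); (9, Zane); (9, Zane); (9, Zane)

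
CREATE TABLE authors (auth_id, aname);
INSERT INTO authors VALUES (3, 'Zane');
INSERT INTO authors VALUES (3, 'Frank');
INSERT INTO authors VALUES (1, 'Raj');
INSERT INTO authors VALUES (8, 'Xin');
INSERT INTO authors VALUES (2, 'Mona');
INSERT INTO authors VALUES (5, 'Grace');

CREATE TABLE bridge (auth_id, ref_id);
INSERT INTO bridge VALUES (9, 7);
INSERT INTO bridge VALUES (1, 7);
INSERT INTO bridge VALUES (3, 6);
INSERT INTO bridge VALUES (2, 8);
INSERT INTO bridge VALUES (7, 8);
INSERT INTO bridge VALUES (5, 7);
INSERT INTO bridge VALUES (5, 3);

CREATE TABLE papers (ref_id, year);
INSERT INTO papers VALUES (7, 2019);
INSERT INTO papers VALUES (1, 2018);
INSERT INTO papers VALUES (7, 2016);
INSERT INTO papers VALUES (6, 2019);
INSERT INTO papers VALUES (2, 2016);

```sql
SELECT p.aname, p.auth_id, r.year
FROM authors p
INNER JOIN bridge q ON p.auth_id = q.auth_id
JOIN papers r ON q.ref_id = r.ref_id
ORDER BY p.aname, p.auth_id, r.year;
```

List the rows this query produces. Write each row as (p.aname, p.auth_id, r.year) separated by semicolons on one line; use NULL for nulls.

(Frank, 3, 2019); (Grace, 5, 2016); (Grace, 5, 2019); (Raj, 1, 2016); (Raj, 1, 2019); (Zane, 3, 2019)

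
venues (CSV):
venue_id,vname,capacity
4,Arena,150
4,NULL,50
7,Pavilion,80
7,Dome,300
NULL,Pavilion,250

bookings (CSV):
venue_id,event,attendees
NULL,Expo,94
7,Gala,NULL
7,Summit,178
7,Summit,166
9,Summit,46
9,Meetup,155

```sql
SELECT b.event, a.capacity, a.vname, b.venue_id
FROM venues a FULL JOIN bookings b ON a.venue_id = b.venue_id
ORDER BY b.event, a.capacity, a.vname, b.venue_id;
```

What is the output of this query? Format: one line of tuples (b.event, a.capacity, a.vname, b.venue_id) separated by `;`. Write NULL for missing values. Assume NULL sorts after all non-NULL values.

FULL OUTER JOIN keeps every row from both sides; unmatched rows get NULL for the other side's columns.
Matching on a.venue_id = b.venue_id. A NULL in a compared column never satisfies the condition.
- venue_id=4: no b row matches, row kept with b columns NULL.
- venue_id=4: no b row matches, row kept with b columns NULL.
- venue_id=7: 3 matching b row(s), so 3 row(s) emitted.
- venue_id=7: 3 matching b row(s), so 3 row(s) emitted.
- venue_id=NULL: no b row matches, row kept with b columns NULL.
- 3 row(s) from b found no a partner → padded with NULL.

(Expo, NULL, NULL, NULL); (Gala, 80, Pavilion, 7); (Gala, 300, Dome, 7); (Meetup, NULL, NULL, 9); (Summit, 80, Pavilion, 7); (Summit, 80, Pavilion, 7); (Summit, 300, Dome, 7); (Summit, 300, Dome, 7); (Summit, NULL, NULL, 9); (NULL, 50, NULL, NULL); (NULL, 150, Arena, NULL); (NULL, 250, Pavilion, NULL)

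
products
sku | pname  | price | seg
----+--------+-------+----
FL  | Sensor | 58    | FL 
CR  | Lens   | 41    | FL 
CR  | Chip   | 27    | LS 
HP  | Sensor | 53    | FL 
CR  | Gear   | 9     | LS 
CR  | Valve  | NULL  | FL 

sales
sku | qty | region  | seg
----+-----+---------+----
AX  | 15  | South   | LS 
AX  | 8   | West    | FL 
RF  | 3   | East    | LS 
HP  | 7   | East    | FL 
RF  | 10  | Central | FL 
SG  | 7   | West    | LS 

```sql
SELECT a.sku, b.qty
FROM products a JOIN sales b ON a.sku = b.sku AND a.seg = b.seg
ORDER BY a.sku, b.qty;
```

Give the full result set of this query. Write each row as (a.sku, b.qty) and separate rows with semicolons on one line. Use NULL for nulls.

(HP, 7)

INNER JOIN keeps only pairs where the ON condition holds.
Matching on a.sku = b.sku AND a.seg = b.seg.
Matched pairs: 1.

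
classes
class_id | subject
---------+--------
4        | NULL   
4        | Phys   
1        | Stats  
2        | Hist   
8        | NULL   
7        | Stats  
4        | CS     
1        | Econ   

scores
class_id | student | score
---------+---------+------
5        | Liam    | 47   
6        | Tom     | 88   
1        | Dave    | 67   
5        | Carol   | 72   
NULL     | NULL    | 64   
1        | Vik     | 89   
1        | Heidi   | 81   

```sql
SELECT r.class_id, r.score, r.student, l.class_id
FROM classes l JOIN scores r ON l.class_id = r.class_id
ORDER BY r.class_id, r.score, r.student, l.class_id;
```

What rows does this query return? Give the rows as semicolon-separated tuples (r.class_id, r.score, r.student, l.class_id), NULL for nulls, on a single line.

(1, 67, Dave, 1); (1, 67, Dave, 1); (1, 81, Heidi, 1); (1, 81, Heidi, 1); (1, 89, Vik, 1); (1, 89, Vik, 1)

INNER JOIN keeps only pairs where the ON condition holds.
Matching on l.class_id = r.class_id. A NULL in a compared column never satisfies the condition.
- l row (class_id=4): no match → dropped.
- l row (class_id=4): no match → dropped.
- l row (class_id=1): matches 3 r row(s) → 3 output row(s).
- l row (class_id=2): no match → dropped.
- l row (class_id=8): no match → dropped.
- l row (class_id=7): no match → dropped.
- l row (class_id=4): no match → dropped.
- l row (class_id=1): matches 3 r row(s) → 3 output row(s).
After projecting and ordering:
r.class_id | r.score | r.student | l.class_id
1 | 67 | Dave | 1
1 | 67 | Dave | 1
1 | 81 | Heidi | 1
1 | 81 | Heidi | 1
1 | 89 | Vik | 1
1 | 89 | Vik | 1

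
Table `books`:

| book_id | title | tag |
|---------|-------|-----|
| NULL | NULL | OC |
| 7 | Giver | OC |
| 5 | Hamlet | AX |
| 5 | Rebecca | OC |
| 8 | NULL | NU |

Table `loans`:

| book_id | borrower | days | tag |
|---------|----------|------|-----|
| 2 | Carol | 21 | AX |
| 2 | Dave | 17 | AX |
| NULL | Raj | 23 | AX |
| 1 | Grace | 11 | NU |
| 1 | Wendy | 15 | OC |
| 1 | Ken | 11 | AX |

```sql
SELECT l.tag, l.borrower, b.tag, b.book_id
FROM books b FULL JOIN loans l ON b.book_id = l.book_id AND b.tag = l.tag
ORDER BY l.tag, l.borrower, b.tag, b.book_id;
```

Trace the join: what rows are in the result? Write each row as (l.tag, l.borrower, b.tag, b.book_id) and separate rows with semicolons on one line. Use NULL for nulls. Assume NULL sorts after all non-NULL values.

FULL OUTER JOIN keeps every row from both sides; unmatched rows get NULL for the other side's columns.
Matching on b.book_id = l.book_id AND b.tag = l.tag. A NULL in a compared column never satisfies the condition.
- book_id=NULL, tag=OC: no l row matches, row kept with l columns NULL.
- book_id=7, tag=OC: no l row matches, row kept with l columns NULL.
- book_id=5, tag=AX: no l row matches, row kept with l columns NULL.
- book_id=5, tag=OC: no l row matches, row kept with l columns NULL.
- book_id=8, tag=NU: no l row matches, row kept with l columns NULL.
- plus 6 unmatched l row(s), each kept with NULL b columns.

(AX, Carol, NULL, NULL); (AX, Dave, NULL, NULL); (AX, Ken, NULL, NULL); (AX, Raj, NULL, NULL); (NU, Grace, NULL, NULL); (OC, Wendy, NULL, NULL); (NULL, NULL, AX, 5); (NULL, NULL, NU, 8); (NULL, NULL, OC, 5); (NULL, NULL, OC, 7); (NULL, NULL, OC, NULL)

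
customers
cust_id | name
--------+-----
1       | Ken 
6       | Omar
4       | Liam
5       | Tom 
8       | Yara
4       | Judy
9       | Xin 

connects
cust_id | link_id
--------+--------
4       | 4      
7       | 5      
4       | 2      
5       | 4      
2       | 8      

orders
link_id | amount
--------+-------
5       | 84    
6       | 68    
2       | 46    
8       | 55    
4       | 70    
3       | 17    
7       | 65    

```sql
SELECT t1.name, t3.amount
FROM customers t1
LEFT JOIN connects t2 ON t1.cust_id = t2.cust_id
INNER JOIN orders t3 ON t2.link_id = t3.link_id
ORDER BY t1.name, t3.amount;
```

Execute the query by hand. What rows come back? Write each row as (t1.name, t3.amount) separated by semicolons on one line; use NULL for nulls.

(Judy, 46); (Judy, 70); (Liam, 46); (Liam, 70); (Tom, 70)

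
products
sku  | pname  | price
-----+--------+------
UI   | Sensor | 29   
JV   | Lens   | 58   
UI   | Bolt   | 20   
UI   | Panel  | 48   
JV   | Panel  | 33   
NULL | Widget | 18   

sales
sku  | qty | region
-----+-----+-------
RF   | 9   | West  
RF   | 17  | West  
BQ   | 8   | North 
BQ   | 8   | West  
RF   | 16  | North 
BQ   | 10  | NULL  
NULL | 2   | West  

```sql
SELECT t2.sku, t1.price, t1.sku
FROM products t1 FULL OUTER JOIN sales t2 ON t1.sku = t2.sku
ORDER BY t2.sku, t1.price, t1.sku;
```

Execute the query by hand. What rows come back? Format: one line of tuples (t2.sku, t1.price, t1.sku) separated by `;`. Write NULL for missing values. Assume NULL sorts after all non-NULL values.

(BQ, NULL, NULL); (BQ, NULL, NULL); (BQ, NULL, NULL); (RF, NULL, NULL); (RF, NULL, NULL); (RF, NULL, NULL); (NULL, 18, NULL); (NULL, 20, UI); (NULL, 29, UI); (NULL, 33, JV); (NULL, 48, UI); (NULL, 58, JV); (NULL, NULL, NULL)

FULL OUTER JOIN keeps every row from both sides; unmatched rows get NULL for the other side's columns.
Matching on t1.sku = t2.sku. A NULL in a compared column never satisfies the condition.
- t1 (sku=UI) has no partner → padded with NULL.
- t1 (sku=JV) has no partner → padded with NULL.
- t1 (sku=UI) has no partner → padded with NULL.
- t1 (sku=UI) has no partner → padded with NULL.
- t1 (sku=JV) has no partner → padded with NULL.
- t1 (sku=NULL) has no partner → padded with NULL.
- plus 7 unmatched t2 row(s), each kept with NULL t1 columns.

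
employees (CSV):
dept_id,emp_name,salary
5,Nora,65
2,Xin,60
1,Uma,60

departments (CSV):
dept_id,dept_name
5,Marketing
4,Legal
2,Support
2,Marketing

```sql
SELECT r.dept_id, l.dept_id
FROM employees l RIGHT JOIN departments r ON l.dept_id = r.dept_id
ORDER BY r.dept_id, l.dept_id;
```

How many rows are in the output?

RIGHT JOIN keeps every row from `departments`; unmatched rows get NULL for `employees`'s columns.
Matching on l.dept_id = r.dept_id.
Matched pairs: 3; unmatched r rows kept: 1.
Total: 3 matched + 1 padded = 4 rows.

4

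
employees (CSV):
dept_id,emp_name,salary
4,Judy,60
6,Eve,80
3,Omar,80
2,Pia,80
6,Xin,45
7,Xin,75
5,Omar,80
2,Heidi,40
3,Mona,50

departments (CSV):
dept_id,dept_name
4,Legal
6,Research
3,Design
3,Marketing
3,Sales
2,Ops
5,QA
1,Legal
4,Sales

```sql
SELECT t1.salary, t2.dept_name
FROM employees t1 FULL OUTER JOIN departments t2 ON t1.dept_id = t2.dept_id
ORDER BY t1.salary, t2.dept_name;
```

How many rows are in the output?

15

FULL OUTER JOIN keeps every row from both sides; unmatched rows get NULL for the other side's columns.
Matching on t1.dept_id = t2.dept_id.
Matched pairs: 13; unmatched t1 rows kept: 1; unmatched t2 rows kept: 1.
Total: 13 matched + 2 padded = 15 rows.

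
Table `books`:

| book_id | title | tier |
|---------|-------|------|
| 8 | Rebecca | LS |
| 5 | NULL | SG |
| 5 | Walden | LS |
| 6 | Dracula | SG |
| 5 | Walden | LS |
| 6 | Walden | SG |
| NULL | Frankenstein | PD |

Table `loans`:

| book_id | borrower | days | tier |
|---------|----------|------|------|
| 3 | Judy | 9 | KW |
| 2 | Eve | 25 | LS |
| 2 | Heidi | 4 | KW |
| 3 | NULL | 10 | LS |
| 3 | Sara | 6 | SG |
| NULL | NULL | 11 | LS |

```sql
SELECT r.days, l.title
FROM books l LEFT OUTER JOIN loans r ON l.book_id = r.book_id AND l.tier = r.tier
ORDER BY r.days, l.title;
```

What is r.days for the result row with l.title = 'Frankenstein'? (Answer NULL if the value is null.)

LEFT JOIN keeps every row from `books`; unmatched rows get NULL for `loans`'s columns.
Matching on l.book_id = r.book_id AND l.tier = r.tier. A NULL in a compared column never satisfies the condition.
Matched pairs: 0; unmatched l rows kept: 7.

NULL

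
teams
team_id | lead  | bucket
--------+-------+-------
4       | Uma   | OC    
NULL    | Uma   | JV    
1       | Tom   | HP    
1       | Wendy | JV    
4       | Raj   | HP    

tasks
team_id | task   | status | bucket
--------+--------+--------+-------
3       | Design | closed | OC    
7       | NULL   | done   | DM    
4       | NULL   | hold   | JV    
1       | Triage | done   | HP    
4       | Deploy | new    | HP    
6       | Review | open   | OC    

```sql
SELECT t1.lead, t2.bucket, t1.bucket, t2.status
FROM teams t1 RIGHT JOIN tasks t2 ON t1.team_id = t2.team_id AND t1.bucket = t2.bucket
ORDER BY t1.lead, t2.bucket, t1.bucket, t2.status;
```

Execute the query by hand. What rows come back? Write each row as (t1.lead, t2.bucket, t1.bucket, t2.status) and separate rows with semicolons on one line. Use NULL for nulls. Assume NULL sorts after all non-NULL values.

(Raj, HP, HP, new); (Tom, HP, HP, done); (NULL, DM, NULL, done); (NULL, JV, NULL, hold); (NULL, OC, NULL, closed); (NULL, OC, NULL, open)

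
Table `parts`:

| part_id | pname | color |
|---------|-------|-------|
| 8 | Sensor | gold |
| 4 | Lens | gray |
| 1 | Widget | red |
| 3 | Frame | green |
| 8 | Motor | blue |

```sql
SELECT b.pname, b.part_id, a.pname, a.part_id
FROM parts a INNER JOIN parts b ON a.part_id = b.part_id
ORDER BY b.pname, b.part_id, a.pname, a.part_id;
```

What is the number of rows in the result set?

7

INNER JOIN keeps only pairs where the ON condition holds.
Matching on a.part_id = b.part_id.
- part_id=8: 2 matching b row(s), so 2 row(s) emitted.
- part_id=4: 1 matching b row(s), so 1 row(s) emitted.
- part_id=1: 1 matching b row(s), so 1 row(s) emitted.
- part_id=3: 1 matching b row(s), so 1 row(s) emitted.
- part_id=8: 2 matching b row(s), so 2 row(s) emitted.
Total: 7 rows.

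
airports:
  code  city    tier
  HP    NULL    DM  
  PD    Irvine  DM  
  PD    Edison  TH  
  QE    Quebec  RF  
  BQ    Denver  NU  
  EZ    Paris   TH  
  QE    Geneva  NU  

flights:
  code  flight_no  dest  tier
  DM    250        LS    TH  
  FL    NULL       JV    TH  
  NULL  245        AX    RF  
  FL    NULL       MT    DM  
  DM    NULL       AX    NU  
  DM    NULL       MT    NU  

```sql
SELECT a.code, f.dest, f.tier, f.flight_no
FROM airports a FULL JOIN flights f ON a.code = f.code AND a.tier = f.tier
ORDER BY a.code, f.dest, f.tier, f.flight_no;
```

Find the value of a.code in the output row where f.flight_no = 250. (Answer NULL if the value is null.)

NULL

FULL OUTER JOIN keeps every row from both sides; unmatched rows get NULL for the other side's columns.
Matching on a.code = f.code AND a.tier = f.tier. A NULL in a compared column never satisfies the condition.
Matched pairs: 0; unmatched a rows kept: 7; unmatched f rows kept: 6.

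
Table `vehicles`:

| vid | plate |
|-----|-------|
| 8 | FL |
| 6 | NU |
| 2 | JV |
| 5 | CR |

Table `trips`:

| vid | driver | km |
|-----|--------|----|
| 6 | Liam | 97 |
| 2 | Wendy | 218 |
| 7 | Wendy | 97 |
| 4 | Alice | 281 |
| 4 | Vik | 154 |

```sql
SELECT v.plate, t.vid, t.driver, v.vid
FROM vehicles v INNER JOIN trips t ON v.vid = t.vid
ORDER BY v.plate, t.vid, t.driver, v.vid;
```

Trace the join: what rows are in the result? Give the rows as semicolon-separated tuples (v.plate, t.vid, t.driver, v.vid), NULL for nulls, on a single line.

INNER JOIN keeps only pairs where the ON condition holds.
Matching on v.vid = t.vid.
Matched pairs: 2.

(JV, 2, Wendy, 2); (NU, 6, Liam, 6)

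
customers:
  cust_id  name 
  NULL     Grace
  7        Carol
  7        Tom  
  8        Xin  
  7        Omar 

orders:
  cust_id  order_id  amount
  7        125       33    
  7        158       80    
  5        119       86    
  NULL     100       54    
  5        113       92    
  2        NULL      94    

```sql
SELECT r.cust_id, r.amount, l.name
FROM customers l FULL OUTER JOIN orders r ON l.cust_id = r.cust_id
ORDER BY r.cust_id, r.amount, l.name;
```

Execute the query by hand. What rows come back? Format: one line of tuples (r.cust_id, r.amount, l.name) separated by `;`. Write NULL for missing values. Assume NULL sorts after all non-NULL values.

(2, 94, NULL); (5, 86, NULL); (5, 92, NULL); (7, 33, Carol); (7, 33, Omar); (7, 33, Tom); (7, 80, Carol); (7, 80, Omar); (7, 80, Tom); (NULL, 54, NULL); (NULL, NULL, Grace); (NULL, NULL, Xin)

FULL OUTER JOIN keeps every row from both sides; unmatched rows get NULL for the other side's columns.
Matching on l.cust_id = r.cust_id. A NULL in a compared column never satisfies the condition.
- l[0] cust_id=NULL → no match; kept with NULLs on the r side.
- l[1] cust_id=7 → 2 match(es) in r → 2 row(s).
- l[2] cust_id=7 → 2 match(es) in r → 2 row(s).
- l[3] cust_id=8 → no match; kept with NULLs on the r side.
- l[4] cust_id=7 → 2 match(es) in r → 2 row(s).
- 4 r row(s) had no l match → kept, l columns NULL.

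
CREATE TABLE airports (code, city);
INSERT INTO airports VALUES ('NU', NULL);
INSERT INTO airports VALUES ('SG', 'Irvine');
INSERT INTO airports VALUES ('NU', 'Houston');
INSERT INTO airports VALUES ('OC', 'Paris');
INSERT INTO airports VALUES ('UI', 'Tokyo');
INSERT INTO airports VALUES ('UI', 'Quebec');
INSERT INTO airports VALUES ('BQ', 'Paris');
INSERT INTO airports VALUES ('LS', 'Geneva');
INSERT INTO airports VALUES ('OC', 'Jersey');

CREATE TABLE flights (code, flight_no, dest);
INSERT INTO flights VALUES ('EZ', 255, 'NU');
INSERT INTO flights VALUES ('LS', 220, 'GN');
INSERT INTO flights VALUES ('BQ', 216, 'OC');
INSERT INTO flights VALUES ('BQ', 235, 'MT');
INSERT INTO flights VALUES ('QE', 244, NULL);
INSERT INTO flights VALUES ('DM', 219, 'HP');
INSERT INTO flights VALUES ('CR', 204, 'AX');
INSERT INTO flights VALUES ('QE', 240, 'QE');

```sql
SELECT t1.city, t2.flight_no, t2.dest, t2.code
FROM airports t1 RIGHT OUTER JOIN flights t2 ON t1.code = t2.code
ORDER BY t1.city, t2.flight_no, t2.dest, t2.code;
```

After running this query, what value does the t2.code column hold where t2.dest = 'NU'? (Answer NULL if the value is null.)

EZ

RIGHT JOIN keeps every row from `flights`; unmatched rows get NULL for `airports`'s columns.
Matching on t1.code = t2.code.
Matched pairs: 3; unmatched t2 rows kept: 5.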